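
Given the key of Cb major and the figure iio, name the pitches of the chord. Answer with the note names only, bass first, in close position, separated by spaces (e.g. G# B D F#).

iio is the diminished supertonic triad, borrowed from the parallel minor. In Cb major that root is Db.
So the chord is Db-Fb-Abb, a diminished triad.

Db Fb Abb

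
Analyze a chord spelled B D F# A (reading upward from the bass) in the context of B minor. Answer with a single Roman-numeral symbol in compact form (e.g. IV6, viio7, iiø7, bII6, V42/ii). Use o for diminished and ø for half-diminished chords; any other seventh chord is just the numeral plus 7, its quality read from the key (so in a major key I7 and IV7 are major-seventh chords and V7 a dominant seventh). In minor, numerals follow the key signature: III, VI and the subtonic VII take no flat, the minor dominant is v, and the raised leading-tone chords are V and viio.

i7

Stacked in thirds the chord is B-D-F#-A: a minor seventh chord on B.
In B minor, B is the tonic; the diatonic minor seventh chord there is i7.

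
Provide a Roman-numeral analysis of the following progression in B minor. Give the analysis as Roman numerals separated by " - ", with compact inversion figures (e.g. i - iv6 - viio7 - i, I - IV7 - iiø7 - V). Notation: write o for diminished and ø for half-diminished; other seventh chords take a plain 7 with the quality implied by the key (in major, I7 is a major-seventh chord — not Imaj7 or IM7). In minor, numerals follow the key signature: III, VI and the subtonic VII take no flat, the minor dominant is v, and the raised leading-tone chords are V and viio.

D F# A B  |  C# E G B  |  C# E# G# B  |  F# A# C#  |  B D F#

D-F#-A-B: minor seventh chord on B = scale degree 1 → i65.
C#-E-G-B has root C#, degree 2 in B minor, so iiø7.
C#-E#-G#-B: a dominant seventh chord on C#, the applied dominant of V → V7/V.
F#-A#-C# has root F#, degree 5 in B minor, so V.
B-D-F# has root B, degree 1 in B minor, so i.

i65 - iiø7 - V7/V - V - i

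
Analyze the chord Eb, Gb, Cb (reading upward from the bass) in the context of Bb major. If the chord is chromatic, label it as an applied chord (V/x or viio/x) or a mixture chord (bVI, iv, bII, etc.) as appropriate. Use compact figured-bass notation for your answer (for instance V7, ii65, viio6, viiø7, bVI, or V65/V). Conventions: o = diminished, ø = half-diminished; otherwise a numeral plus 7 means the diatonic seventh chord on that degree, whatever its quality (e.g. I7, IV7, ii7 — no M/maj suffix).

bII6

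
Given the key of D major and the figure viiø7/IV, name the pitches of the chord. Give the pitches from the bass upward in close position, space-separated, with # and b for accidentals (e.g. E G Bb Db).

F# A C E

The slash marks an applied leading-tone chord: viio of IV. In D major, IV is G, so the leading tone to it is F#, a half step below.
Building a half-diminished seventh chord on F# gives F#-A-C-E.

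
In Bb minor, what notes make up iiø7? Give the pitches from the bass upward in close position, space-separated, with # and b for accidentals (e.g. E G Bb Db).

The numeral's case and figure indicate a half-diminished seventh chord. In Bb minor its root, the second degree, is C.
That chord is spelled C-Eb-Gb-Bb.

C Eb Gb Bb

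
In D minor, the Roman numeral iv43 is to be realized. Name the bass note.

D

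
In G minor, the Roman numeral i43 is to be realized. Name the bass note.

i in G minor has root G; the chord is G-Bb-D-F.
The figure 43 means second inversion — the fifth is in the bass.

D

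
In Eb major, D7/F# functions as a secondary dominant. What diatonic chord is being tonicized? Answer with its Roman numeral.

iii

The chord is a dominant seventh chord on D.
A dominant resolves down a perfect fifth: D → G. In Eb major, G is scale degree 3, i.e. iii.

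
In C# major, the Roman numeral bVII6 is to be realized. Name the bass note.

D#

bVII in C# major has root B; the chord is B-D#-F#.
The figure 6 means first inversion — the third is in the bass.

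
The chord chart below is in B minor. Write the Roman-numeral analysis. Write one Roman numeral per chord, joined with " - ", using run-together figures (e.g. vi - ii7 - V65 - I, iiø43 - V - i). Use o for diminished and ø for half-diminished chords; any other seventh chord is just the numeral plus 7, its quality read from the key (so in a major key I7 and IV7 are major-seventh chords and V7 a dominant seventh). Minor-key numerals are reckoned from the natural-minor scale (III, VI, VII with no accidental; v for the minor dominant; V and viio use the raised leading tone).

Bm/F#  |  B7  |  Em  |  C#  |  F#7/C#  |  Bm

Bm/F#: minor triad on B = scale degree 1 → i64.
B7: chromatic; B is V of iv, so V7/iv.
Em: minor triad on E = scale degree 4 → iv.
C#: chromatic; C# is V of V, so V/V.
F#7/C#: dominant seventh chord on F# = scale degree 5 → V43.
Bm: root B is the tonic; minor triad there is i.

i64 - V7/iv - iv - V/V - V43 - i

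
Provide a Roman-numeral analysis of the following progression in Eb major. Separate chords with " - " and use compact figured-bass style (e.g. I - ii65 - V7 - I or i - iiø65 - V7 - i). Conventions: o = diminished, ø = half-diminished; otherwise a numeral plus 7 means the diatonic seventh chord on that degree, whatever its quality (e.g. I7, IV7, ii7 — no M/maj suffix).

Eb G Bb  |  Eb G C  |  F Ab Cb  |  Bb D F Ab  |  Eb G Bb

I - vi6 - iio - V7 - I

Eb-G-Bb: root Eb is the tonic; major triad there is I.
Eb-G-C: minor triad on C = scale degree 6 → vi6.
F-Ab-Cb: F with this quality isn't in the key; it's iio, borrowed from the parallel minor.
Bb-D-F-Ab: root Bb is the dominant; dominant seventh chord there is V7.
Eb-G-Bb: root Eb is the tonic; major triad there is I.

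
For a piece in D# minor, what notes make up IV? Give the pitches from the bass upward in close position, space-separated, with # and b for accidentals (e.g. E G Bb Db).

IV is the major subdominant, borrowed from the parallel major. In D# minor that root is G#.
So the chord is G#-B#-D#, a major triad.

G# B# D#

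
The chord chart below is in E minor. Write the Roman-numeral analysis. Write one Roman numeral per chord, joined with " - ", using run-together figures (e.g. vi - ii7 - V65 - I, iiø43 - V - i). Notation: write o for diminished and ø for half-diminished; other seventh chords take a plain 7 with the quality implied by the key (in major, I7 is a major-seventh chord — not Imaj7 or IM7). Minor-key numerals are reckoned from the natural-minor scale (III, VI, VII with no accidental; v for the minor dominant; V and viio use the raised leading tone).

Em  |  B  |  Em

Em: minor triad on E = scale degree 1 → i.
B: major triad on B = scale degree 5 → V.
Em has root E, degree 1 in E minor, so i.

i - V - i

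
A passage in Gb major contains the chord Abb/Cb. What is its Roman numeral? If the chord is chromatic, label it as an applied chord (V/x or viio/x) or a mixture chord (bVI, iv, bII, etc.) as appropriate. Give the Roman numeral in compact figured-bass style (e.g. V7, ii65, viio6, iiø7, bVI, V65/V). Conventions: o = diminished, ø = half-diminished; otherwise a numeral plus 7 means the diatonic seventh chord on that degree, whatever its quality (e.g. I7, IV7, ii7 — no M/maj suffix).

bII6

The pitches Abb-Cb-Ebb form a major triad rooted on Abb.
Abb is the lowered second degree of Gb major (diatonic 2 would be Ab). This is the Neapolitan sixth — a major triad on the lowered second degree, here in its customary first inversion.
With Cb in the bass the chord is in first inversion, so the figured bass is 6.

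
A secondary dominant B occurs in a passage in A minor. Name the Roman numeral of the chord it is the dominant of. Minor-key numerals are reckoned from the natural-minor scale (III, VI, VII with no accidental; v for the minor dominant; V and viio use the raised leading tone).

The chord is a major triad on B.
A dominant resolves down a perfect fifth: B → E. In A minor, E is scale degree 5, i.e. V.

V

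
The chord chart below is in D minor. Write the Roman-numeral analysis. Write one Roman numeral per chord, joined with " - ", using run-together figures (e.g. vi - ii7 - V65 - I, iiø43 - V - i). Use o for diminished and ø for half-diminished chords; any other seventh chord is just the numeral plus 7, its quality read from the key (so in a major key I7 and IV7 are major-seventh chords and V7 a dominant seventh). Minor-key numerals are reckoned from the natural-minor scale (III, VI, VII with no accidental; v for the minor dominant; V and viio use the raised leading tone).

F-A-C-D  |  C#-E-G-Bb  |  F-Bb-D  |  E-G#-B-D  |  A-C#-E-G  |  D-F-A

F-A-C-D: root D is the tonic; minor seventh chord there is i65.
C#-E-G-Bb: root C# is the leading tone; fully diminished seventh chord there is viio7.
F-Bb-D: root Bb is the submediant; major triad there is VI64.
E-G#-B-D: a dominant seventh chord on E, the applied dominant of V → V7/V.
A-C#-E-G has root A, degree 5 in D minor, so V7.
D-F-A: minor triad on D = scale degree 1 → i.

i65 - viio7 - VI64 - V7/V - V7 - i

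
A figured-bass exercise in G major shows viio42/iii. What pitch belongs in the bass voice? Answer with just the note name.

The applied chord viio42/iii is rooted on A#: A#-C#-E-G.
The figure 42 means third inversion — the seventh is in the bass.

G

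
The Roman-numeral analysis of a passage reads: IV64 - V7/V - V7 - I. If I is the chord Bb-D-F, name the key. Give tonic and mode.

Bb major

I is given as Bb-D-F — a major triad with root Bb.
If Bb is scale degree 1 and the mode makes that degree carry a major triad, the tonic is Bb and the mode is major.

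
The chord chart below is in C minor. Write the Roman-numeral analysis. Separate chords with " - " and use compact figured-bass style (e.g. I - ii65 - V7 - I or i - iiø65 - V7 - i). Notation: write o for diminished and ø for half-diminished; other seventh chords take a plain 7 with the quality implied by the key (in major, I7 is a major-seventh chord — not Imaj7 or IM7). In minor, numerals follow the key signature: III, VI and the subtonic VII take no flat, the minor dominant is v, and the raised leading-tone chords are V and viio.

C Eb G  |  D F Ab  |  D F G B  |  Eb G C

i - iio - V43 - i6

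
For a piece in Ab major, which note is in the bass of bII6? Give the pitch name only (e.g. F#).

bII in Ab major has root Bbb; the chord is Bbb-Db-Fb.
The figure 6 means first inversion — the third is in the bass.

Db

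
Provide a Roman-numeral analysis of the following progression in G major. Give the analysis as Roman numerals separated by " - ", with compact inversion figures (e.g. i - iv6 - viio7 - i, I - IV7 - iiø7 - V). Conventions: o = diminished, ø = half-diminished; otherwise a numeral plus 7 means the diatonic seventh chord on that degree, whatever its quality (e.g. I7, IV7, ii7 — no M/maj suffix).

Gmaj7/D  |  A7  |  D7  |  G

Gmaj7/D: root G is the tonic; major seventh chord there is I43.
A7 is the secondary dominant of V (dominant seventh chord on A): V7/V.
D7: dominant seventh chord on D = scale degree 5 → V7.
G: root G is the tonic; major triad there is I.

I43 - V7/V - V7 - I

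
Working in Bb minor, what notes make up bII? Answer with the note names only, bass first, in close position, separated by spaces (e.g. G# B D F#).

Cb Eb Gb

bII is the Neapolitan chord — a major triad on the lowered second degree. In Bb minor that root is Cb.
So the chord is Cb-Eb-Gb, a major triad.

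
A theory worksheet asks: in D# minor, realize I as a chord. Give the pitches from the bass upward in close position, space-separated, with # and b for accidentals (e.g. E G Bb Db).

Scale degree 1 in D# minor is D#; here the chord built on it is altered to a major triad. I is the major tonic (Picardy third), borrowed from the parallel major.
So the chord is D#-F##-A#, a major triad.

D# F## A#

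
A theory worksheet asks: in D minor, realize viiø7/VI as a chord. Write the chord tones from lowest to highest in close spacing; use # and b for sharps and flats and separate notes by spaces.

A C Eb G

The slash marks an applied leading-tone chord: viio of VI. In D minor, VI is Bb, so the leading tone to it is A, a half step below.
Building a half-diminished seventh chord on A gives A-C-Eb-G.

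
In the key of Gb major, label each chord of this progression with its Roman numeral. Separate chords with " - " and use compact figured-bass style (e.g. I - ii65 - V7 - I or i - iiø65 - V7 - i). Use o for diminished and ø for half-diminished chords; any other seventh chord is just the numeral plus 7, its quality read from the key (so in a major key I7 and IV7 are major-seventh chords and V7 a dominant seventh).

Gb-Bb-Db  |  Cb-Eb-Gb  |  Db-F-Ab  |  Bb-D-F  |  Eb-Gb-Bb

Gb-Bb-Db: root Gb is the tonic; major triad there is I.
Cb-Eb-Gb has root Cb, degree 4 in Gb major, so IV.
Db-F-Ab: root Db is the dominant; major triad there is V.
Bb-D-F is the secondary dominant of vi (major triad on Bb): V/vi.
Eb-Gb-Bb: minor triad on Eb = scale degree 6 → vi.

I - IV - V - V/vi - vi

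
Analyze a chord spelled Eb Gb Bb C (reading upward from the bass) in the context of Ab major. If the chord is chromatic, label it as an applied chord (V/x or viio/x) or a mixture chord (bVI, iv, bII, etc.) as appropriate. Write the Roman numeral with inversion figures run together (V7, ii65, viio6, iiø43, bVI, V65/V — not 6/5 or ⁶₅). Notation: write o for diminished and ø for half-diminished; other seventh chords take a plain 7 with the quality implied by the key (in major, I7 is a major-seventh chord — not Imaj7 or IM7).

Stacked in thirds the chord is C-Eb-Gb-Bb: a half-diminished seventh chord on C.
C sits a half step below Db (IV in Ab major); a diminished chord there is the applied leading-tone chord of IV.
With Eb in the bass the chord is in first inversion, so the figured bass is 65.

viiø65/IV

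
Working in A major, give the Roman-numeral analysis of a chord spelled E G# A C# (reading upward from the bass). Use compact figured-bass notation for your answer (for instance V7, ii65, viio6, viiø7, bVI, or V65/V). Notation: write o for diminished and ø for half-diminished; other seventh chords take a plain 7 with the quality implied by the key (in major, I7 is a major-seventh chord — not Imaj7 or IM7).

I43

The pitches A-C#-E-G# form a major seventh chord rooted on A.
A is scale degree 1 in A major, and a major seventh chord on that degree is written I7.
With E in the bass the chord is in second inversion, so the figured bass is 43.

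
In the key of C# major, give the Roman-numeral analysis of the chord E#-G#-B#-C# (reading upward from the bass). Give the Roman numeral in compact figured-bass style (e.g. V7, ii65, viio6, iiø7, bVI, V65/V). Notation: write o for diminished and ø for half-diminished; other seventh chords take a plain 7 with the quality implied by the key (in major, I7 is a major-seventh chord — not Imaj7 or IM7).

Stacked in thirds the chord is C#-E#-G#-B#: a major seventh chord on C#.
C# is scale degree 1 in C# major, and a major seventh chord on that degree is written I7.
With E# in the bass the chord is in first inversion, so the figured bass is 65.

I65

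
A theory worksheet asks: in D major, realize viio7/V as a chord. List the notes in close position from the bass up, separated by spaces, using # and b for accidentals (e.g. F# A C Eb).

The slash marks an applied leading-tone chord: viio of V. In D major, V is A, so the leading tone to it is G#, a half step below.
Building a fully diminished seventh chord on G# gives G#-B-D-F.

G# B D F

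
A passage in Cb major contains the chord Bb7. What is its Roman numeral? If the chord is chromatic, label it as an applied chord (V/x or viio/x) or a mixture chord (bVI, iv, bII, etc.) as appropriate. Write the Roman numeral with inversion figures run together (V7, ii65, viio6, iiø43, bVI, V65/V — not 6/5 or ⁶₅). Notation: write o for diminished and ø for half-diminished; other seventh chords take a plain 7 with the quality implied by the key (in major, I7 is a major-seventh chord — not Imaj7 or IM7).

Stacked in thirds the chord is Bb-D-F-Ab: a dominant seventh chord on Bb.
Bb is not a diatonic chord root with this quality in Cb major, but it lies a perfect fifth above Eb (iii), so the chord functions as an applied dominant of iii.

V7/iii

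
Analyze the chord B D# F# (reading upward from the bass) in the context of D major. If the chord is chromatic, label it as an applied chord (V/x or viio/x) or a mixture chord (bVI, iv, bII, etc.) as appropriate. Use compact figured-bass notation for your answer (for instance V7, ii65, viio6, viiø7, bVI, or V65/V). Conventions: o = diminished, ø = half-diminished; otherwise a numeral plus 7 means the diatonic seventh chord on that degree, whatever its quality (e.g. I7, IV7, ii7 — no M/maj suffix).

Stacked in thirds the chord is B-D#-F#: a major triad on B.
B is not a diatonic chord root with this quality in D major, but it lies a perfect fifth above E (ii), so the chord functions as an applied dominant of ii.

V/ii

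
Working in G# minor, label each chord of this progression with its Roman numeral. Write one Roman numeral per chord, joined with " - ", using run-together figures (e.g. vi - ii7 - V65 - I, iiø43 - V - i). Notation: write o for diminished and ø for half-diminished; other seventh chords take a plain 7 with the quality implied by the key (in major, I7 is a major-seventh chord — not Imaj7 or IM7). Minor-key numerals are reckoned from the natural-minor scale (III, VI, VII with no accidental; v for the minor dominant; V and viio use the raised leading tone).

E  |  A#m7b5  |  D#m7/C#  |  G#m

E has root E, degree 6 in G# minor, so VI.
A#m7b5 has root A#, degree 2 in G# minor, so iiø7.
D#m7/C#: root D# is the dominant; minor seventh chord there is v42.
G#m has root G#, degree 1 in G# minor, so i.

VI - iiø7 - v42 - i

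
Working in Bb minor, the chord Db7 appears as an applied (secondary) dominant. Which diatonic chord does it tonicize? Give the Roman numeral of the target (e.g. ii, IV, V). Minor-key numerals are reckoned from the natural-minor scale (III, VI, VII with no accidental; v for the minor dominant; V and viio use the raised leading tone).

The chord is a dominant seventh chord on Db.
A dominant resolves down a perfect fifth: Db → Gb. In Bb minor, Gb is scale degree 6, i.e. VI.

VI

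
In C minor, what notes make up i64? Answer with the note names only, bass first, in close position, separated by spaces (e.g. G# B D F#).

The numeral's case and figure indicate a minor triad. In C minor its root, the first degree, is C.
Stacking thirds from C gives C-Eb-G.
The figured bass 64 indicates second inversion, placing the fifth (G) in the bass: G-C-Eb.

G C Eb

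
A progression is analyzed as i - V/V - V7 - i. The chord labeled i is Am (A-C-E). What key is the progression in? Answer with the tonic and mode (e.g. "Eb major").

The anchor chord is a minor triad on A, labeled i.
If A is scale degree 1 and the mode makes that degree carry a minor triad, the tonic is A and the mode is minor.

A minor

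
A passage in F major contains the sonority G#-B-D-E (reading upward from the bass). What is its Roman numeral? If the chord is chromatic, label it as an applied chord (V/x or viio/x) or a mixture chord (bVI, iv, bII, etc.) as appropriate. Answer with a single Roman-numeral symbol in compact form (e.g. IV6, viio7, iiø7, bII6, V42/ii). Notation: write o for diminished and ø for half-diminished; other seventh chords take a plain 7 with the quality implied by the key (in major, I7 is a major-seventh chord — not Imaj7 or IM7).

V65/iii

Stacked in thirds the chord is E-G#-B-D: a dominant seventh chord on E.
E is not a diatonic chord root with this quality in F major, but it lies a perfect fifth above A (iii), so the chord functions as an applied dominant of iii.
With G# in the bass the chord is in first inversion, so the figured bass is 65.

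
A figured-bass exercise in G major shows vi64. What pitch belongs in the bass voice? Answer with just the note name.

B

vi in G major has root E; the chord is E-G-B.
The figure 64 means second inversion — the fifth is in the bass.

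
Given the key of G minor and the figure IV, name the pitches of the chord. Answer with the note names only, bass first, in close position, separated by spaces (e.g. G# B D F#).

C E G

Scale degree 4 in G minor is C; here the chord built on it is altered to a major triad. IV is the major subdominant, borrowed from the parallel major.
So the chord is C-E-G.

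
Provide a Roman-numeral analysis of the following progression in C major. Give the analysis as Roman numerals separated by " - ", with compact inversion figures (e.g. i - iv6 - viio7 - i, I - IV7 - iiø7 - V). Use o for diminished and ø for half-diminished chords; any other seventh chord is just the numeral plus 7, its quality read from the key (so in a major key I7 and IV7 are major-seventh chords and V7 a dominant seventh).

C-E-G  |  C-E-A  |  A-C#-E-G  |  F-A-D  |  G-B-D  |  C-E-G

I - vi6 - V7/ii - ii6 - V - I

C-E-G: major triad on C = scale degree 1 → I.
C-E-A: minor triad on A = scale degree 6 → vi6.
A-C#-E-G is the secondary dominant of ii (dominant seventh chord on A): V7/ii.
F-A-D: root D is the supertonic; minor triad there is ii6.
G-B-D: major triad on G = scale degree 5 → V.
C-E-G: major triad on C = scale degree 1 → I.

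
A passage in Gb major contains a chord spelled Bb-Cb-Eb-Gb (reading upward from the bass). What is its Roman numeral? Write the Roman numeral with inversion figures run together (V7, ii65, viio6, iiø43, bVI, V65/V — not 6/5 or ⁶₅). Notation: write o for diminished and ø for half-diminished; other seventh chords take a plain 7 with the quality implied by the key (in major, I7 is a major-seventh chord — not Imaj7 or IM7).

Stacked in thirds the chord is Cb-Eb-Gb-Bb: a major seventh chord on Cb.
In Gb major, Cb is the subdominant; the diatonic major seventh chord there is IV7.
With Bb in the bass the chord is in third inversion, so the figured bass is 42.

IV42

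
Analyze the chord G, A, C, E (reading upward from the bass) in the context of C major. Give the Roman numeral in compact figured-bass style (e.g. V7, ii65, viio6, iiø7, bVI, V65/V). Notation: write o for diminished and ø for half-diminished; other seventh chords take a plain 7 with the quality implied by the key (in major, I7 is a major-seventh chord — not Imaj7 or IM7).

vi42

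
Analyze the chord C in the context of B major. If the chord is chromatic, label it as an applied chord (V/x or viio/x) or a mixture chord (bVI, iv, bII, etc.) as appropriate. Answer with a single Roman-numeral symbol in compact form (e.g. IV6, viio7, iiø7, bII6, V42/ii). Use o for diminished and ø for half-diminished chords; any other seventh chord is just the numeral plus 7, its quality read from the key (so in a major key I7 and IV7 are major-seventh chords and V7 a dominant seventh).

Stacked in thirds the chord is C-E-G: a major triad on C.
C is the lowered second degree of B major (diatonic 2 would be C#). This is the Neapolitan chord — a major triad on the lowered second degree.

bII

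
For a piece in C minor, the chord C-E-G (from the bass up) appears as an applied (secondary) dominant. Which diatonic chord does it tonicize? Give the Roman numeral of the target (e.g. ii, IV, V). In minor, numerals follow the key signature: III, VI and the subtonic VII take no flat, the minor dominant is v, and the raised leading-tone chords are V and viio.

iv

The chord is a major triad on C.
A dominant resolves down a perfect fifth: C → F. In C minor, F is scale degree 4, i.e. iv.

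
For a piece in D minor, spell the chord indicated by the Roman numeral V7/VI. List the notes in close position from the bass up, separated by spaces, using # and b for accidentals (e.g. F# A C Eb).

F A C Eb

The slash means an applied dominant: we want the dominant of VI. In D minor, VI is Bb major, and its dominant is built on F.
Building a dominant seventh chord on F gives F-A-C-Eb.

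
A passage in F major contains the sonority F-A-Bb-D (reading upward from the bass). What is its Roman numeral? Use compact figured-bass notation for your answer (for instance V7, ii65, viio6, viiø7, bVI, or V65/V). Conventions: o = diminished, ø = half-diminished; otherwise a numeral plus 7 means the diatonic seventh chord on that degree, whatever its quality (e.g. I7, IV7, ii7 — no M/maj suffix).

Stacked in thirds the chord is Bb-D-F-A: a major seventh chord on Bb.
In F major, Bb is the subdominant; the diatonic major seventh chord there is IV7.
With F in the bass the chord is in second inversion, so the figured bass is 43.

IV43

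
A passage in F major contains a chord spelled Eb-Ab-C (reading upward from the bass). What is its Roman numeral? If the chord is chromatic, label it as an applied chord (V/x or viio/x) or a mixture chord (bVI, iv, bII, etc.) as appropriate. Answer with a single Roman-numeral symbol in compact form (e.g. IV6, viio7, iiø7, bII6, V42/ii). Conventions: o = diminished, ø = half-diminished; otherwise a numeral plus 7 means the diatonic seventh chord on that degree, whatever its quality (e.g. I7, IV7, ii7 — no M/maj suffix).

The pitches Ab-C-Eb form a major triad rooted on Ab.
Ab is the lowered third degree of F major (diatonic 3 would be A). This is a major triad on the lowered third degree, borrowed from the parallel minor.
With Eb in the bass the chord is in second inversion, so the figured bass is 64.

bIII64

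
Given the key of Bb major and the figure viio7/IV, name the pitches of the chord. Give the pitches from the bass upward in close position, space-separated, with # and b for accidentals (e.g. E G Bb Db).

The slash marks an applied leading-tone chord: viio of IV. In Bb major, IV is Eb, so the leading tone to it is D, a half step below.
Building a fully diminished seventh chord on D gives D-F-Ab-Cb.

D F Ab Cb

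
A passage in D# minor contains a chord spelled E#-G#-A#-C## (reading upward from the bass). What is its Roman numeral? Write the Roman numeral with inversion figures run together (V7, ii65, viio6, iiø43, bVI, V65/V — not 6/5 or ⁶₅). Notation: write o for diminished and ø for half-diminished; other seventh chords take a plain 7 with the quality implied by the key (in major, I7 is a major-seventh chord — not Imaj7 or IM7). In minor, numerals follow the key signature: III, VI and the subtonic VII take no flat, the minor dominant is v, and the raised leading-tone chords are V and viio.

V43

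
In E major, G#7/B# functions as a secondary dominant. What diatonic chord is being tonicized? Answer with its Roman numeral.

vi

The chord is a dominant seventh chord on G#.
A dominant resolves down a perfect fifth: G# → C#. In E major, C# is scale degree 6, i.e. vi.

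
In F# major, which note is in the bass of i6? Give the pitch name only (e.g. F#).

i in F# major has root F#; the chord is F#-A-C#.
The figure 6 means first inversion — the third is in the bass.

A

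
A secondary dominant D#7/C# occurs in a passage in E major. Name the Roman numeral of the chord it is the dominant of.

The chord is a dominant seventh chord on D#.
A dominant resolves down a perfect fifth: D# → G#. In E major, G# is scale degree 3, i.e. iii.

iii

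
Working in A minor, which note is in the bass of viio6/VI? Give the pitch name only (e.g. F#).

The applied chord viio6/VI is rooted on E: E-G-Bb.
The figure 6 means first inversion — the third is in the bass.

G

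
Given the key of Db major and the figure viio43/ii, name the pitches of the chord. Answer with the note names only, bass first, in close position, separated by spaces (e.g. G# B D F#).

Ab Cb D F

viio43/ii is a secondary leading-tone chord. The target ii is Eb in Db major; the applied chord is rooted a semitone below, on D.
Building a fully diminished seventh chord on D gives D-F-Ab-Cb.
With the 43 figure the chord is in second inversion; from the bass Ab upward in close position it reads Ab-Cb-D-F.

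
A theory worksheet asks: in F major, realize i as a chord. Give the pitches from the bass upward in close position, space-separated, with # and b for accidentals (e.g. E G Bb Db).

F Ab C

Scale degree 1 in F major is F; here the chord built on it is altered to a minor triad. i is the minor tonic, borrowed from the parallel minor.
So the chord is F-Ab-C.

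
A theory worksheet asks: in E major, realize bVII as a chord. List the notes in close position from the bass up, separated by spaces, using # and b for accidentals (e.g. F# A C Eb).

Scale degree 7 in E major is D#; lowering it a half step gives D. bVII is a major triad on the lowered seventh degree (the subtonic), borrowed from the parallel minor.
So the chord is D-F#-A.

D F# A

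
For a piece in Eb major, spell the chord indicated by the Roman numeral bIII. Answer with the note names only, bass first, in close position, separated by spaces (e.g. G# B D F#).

bIII is a major triad on the lowered third degree, borrowed from the parallel minor. In Eb major that root is Gb.
So the chord is Gb-Bb-Db.

Gb Bb Db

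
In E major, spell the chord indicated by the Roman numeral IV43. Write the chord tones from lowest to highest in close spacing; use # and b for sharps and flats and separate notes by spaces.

E G# A C#

The numeral's case and figure indicate a major seventh chord. In E major its root, scale degree 4, is A.
That chord is spelled A-C#-E-G#.
With the 43 figure the chord is in second inversion; from the bass E upward in close position it reads E-G#-A-C#.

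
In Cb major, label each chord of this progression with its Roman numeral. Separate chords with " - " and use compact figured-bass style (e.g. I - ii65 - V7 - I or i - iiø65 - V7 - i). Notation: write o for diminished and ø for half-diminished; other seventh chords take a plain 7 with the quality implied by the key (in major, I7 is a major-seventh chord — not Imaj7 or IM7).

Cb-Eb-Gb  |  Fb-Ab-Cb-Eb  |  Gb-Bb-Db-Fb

I - IV7 - V7

Cb-Eb-Gb: major triad on Cb = scale degree 1 → I.
Fb-Ab-Cb-Eb has root Fb, degree 4 in Cb major, so IV7.
Gb-Bb-Db-Fb: root Gb is the dominant; dominant seventh chord there is V7.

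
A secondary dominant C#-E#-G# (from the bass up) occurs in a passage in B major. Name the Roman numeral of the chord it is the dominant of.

V

The chord is a major triad on C#.
A dominant resolves down a perfect fifth: C# → F#. In B major, F# is scale degree 5, i.e. V.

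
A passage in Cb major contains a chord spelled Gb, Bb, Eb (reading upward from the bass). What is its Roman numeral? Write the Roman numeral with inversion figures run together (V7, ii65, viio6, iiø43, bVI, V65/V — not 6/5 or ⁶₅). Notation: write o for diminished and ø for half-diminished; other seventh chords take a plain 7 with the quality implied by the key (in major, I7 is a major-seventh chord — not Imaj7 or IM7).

iii6

The pitches Eb-Gb-Bb form a minor triad rooted on Eb.
In Cb major, Eb is the mediant; the diatonic minor triad there is iii.
With Gb in the bass the chord is in first inversion, so the figured bass is 6.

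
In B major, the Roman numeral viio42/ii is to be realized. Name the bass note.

A

The applied chord viio42/ii is rooted on B#: B#-D#-F#-A.
The figure 42 means third inversion — the seventh is in the bass.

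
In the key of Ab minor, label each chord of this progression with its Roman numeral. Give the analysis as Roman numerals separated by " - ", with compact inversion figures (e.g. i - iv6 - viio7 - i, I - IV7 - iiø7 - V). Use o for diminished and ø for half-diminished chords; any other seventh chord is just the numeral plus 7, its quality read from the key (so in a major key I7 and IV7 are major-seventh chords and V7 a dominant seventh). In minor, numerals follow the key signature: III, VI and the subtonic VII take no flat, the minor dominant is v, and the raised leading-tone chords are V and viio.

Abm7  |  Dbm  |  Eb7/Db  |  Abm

i7 - iv - V42 - i

Abm7: root Ab is the tonic; minor seventh chord there is i7.
Dbm has root Db, degree 4 in Ab minor, so iv.
Eb7/Db has root Eb, degree 5 in Ab minor, so V42.
Abm: root Ab is the tonic; minor triad there is i.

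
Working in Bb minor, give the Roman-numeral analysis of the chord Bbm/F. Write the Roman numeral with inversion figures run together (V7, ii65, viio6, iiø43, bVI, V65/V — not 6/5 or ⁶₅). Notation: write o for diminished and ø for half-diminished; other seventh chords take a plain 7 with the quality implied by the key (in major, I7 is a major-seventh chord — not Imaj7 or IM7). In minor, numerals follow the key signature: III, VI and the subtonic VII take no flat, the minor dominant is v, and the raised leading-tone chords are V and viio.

Stacked in thirds the chord is Bb-Db-F: a minor triad on Bb.
Bb is scale degree 1 in Bb minor, and a minor triad on that degree is written i.
With F in the bass the chord is in second inversion, so the figured bass is 64.

i64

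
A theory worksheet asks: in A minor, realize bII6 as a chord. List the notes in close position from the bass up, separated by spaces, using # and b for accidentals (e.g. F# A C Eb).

D F Bb

bII6 is the Neapolitan sixth — a major triad on the lowered second degree, here in its customary first inversion. In A minor that root is Bb.
So the chord is Bb-D-F, a major triad.
With the 6 figure the chord is in first inversion; from the bass D upward in close position it reads D-F-Bb.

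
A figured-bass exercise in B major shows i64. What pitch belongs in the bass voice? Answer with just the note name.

i in B major has root B; the chord is B-D-F#.
The figure 64 means second inversion — the fifth is in the bass.

F#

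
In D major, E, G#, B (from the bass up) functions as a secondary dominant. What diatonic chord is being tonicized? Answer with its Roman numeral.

V

The chord is a major triad on E.
A dominant resolves down a perfect fifth: E → A. In D major, A is scale degree 5, i.e. V.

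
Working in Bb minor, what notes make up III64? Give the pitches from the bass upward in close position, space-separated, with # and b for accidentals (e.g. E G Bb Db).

The numeral's case and figure indicate a major triad. In Bb minor its root, the third degree, is Db.
Stacking thirds from Db gives Db-F-Ab.
With the 64 figure the chord is in second inversion; from the bass Ab upward in close position it reads Ab-Db-F.

Ab Db F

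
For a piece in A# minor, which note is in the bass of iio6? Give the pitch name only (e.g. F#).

D#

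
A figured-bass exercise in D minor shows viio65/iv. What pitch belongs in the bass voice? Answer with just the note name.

A

The applied chord viio65/iv is rooted on F#: F#-A-C-Eb.
The figure 65 means first inversion — the third is in the bass.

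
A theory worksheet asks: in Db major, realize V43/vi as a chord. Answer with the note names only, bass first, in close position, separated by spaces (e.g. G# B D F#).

C Eb F A

V43/vi is a secondary dominant — the dominant seventh of vi. vi in Db major is Bb, so the applied chord's root is F, a perfect fifth above.
Building a dominant seventh chord on F gives F-A-C-Eb.
The figured bass 43 indicates second inversion, placing the fifth (C) in the bass: C-Eb-F-A.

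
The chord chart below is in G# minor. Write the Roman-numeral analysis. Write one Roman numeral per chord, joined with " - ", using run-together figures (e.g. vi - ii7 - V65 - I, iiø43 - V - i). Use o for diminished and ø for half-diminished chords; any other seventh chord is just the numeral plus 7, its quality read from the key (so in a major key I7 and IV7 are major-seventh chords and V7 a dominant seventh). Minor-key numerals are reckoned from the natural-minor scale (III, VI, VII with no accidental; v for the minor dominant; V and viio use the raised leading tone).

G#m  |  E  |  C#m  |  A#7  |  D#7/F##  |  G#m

i - VI - iv - V7/V - V65 - i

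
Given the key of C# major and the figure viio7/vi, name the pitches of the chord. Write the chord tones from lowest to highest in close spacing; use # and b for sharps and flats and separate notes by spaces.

viio7/vi is a secondary leading-tone chord. The target vi is A# in C# major; the applied chord is rooted a semitone below, on G##.
Building a fully diminished seventh chord on G## gives G##-B#-D#-F#.

G## B# D# F#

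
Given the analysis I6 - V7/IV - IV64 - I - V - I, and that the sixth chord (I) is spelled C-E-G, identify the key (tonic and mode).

The chord C is a major triad rooted on C; its label is I.
If C is scale degree 1 and the mode makes that degree carry a major triad, the tonic is C and the mode is major.

C major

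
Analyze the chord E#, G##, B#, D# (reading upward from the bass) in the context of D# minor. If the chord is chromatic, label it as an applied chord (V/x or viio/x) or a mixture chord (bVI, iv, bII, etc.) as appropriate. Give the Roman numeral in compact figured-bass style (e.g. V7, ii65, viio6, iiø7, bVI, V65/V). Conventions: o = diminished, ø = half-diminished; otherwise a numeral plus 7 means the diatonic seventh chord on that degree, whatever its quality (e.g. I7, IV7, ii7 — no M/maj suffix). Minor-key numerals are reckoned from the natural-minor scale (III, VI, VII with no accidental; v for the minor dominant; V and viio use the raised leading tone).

V7/V

The pitches E#-G##-B#-D# form a dominant seventh chord rooted on E#.
E# is not a diatonic chord root with this quality in D# minor, but it lies a perfect fifth above A# (V), so the chord functions as an applied dominant of V.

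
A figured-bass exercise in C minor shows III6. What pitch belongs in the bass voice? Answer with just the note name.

G

III in C minor has root Eb; the chord is Eb-G-Bb.
The figure 6 means first inversion — the third is in the bass.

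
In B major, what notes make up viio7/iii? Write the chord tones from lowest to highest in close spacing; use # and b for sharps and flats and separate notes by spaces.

The slash marks an applied leading-tone chord: viio of iii. In B major, iii is D#, so the leading tone to it is C##, a half step below.
Building a fully diminished seventh chord on C## gives C##-E#-G#-B.

C## E# G# B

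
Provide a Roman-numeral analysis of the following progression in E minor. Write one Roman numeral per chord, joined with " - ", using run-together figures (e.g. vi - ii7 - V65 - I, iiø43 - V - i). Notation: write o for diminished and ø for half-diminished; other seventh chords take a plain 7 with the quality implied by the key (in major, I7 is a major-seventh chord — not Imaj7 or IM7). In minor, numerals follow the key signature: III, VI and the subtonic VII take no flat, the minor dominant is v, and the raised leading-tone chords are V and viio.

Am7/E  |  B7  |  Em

Am7/E: minor seventh chord on A = scale degree 4 → iv43.
B7: root B is the dominant; dominant seventh chord there is V7.
Em: root E is the tonic; minor triad there is i.

iv43 - V7 - i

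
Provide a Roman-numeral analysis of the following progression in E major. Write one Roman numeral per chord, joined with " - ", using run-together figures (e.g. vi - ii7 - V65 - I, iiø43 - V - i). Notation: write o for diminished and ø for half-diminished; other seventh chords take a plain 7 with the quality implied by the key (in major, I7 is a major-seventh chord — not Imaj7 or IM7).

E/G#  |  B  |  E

I6 - V - I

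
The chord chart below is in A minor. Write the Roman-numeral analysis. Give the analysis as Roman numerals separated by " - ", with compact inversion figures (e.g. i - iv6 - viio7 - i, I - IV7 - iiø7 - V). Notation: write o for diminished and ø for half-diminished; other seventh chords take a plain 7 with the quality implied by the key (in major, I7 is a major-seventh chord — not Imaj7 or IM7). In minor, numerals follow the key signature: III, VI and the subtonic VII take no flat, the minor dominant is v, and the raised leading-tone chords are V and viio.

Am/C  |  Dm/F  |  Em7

i6 - iv6 - v7

Am/C: minor triad on A = scale degree 1 → i6.
Dm/F has root D, degree 4 in A minor, so iv6.
Em7 has root E, degree 5 in A minor, so v7.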